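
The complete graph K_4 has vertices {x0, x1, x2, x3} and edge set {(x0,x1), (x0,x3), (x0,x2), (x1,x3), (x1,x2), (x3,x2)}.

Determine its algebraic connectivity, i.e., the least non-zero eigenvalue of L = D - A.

For the complete graph K_n, L = nI − J (J = all-ones matrix). J has eigenvalues n (once, eigenvector 𝟙) and 0 (multiplicity n−1), so L has eigenvalues 0 (once) and n (multiplicity n−1). Here n = 4: eigenvalue 0 once and 4 with multiplicity 3.
Laplacian eigenvalues: [0.0, 4.0, 4.0, 4.0]. Algebraic connectivity (smallest non-zero eigenvalue) = 4.0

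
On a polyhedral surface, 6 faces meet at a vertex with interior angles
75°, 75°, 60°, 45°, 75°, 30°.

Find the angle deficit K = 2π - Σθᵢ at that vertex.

Sum of angles = 360°. K = 360° - 360° = 0°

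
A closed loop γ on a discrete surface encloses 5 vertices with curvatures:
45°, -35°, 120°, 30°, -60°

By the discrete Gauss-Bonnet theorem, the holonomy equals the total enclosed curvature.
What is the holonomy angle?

Holonomy = total enclosed curvature = 45° + (-35°) + 120° + 30° + (-60°) = 100°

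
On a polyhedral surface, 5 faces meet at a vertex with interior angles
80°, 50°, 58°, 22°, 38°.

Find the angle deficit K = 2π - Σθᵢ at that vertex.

Sum of angles = 248°. K = 360° - 248° = 112° = 28π/45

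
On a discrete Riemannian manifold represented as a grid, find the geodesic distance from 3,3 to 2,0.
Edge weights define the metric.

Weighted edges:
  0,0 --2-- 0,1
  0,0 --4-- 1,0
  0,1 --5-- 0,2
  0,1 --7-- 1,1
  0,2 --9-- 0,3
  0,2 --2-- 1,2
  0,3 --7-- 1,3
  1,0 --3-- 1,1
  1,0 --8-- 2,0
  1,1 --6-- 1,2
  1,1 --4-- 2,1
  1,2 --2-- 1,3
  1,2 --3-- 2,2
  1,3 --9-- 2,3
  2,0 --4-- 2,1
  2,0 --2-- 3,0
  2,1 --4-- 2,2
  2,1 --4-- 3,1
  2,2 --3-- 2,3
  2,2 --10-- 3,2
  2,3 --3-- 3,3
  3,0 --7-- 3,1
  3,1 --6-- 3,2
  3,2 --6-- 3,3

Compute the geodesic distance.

Shortest path: 3,3 → 2,3 → 2,2 → 2,1 → 2,0, total weight = 14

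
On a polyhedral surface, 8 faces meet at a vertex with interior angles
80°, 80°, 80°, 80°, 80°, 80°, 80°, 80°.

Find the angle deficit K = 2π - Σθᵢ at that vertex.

Sum of angles = 640°. K = 360° - 640° = -280°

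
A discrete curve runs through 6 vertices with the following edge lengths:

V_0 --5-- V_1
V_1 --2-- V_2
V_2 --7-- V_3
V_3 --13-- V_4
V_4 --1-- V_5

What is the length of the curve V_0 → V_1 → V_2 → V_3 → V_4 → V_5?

Arc length = 5 + 2 + 7 + 13 + 1 = 28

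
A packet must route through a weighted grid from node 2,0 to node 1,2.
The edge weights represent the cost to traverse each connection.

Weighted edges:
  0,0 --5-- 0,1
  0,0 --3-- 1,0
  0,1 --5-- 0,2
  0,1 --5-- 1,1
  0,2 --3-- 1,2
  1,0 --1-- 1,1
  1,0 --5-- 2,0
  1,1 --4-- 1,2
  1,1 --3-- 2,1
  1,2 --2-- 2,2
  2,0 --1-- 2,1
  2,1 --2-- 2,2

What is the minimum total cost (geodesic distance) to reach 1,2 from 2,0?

Shortest path: 2,0 → 2,1 → 2,2 → 1,2, total weight = 5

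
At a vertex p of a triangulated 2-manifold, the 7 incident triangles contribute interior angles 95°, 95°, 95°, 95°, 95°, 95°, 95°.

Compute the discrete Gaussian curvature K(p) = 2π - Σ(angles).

Sum of angles = 665°. K = 360° - 665° = -305°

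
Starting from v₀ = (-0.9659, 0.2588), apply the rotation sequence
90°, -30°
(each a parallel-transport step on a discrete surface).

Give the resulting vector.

Total rotation: 90° + (-30°) = 60°. Final vector: (-0.7071, -0.7071)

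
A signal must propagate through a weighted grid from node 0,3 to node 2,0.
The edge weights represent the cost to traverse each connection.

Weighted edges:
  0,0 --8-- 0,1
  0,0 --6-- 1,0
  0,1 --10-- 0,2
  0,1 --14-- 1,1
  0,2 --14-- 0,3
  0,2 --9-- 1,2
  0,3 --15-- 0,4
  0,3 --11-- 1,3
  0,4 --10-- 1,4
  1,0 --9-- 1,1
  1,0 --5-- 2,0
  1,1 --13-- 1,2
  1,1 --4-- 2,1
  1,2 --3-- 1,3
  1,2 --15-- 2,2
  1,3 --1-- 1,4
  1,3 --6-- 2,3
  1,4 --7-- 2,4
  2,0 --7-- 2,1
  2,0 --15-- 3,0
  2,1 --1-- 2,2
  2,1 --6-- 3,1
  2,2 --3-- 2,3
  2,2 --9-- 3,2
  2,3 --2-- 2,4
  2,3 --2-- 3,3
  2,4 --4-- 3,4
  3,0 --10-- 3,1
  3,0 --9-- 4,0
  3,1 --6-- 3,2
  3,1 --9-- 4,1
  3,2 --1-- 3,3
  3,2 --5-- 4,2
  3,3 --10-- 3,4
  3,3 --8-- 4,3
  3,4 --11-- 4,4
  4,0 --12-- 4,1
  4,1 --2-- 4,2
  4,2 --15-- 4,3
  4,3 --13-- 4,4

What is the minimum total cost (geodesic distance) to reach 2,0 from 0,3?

Shortest path: 0,3 → 1,3 → 2,3 → 2,2 → 2,1 → 2,0, total weight = 28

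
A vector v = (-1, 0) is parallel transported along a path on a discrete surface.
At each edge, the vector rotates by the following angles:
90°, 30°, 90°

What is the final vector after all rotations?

Total rotation: 90° + 30° + 90° = 210° ≡ -150° (mod 360°). Final vector: (0.8660, 0.5000)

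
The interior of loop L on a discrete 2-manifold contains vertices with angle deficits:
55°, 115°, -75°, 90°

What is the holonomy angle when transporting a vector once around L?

Holonomy = total enclosed curvature = 55° + 115° + (-75°) + 90° = 185°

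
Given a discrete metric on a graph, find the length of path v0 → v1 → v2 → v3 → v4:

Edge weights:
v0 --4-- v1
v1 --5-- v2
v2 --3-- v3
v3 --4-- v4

Arc length = 4 + 5 + 3 + 4 = 16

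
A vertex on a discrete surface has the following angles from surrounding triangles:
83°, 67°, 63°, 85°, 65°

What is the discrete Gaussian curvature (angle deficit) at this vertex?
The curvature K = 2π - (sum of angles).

Sum of angles = 363°. K = 360° - 363° = -3° = -π/60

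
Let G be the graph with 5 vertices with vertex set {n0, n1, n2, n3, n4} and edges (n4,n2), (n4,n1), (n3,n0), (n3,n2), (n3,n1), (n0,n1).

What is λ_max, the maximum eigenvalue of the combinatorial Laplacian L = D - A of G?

Degrees: deg(n0) = 2, deg(n1) = 3, deg(n2) = 2, deg(n3) = 3, deg(n4) = 2.
L = D − A with rows/columns ordered (n0, n1, n2, n3, n4):
  [ 2, -1,  0, -1,  0]
  [-1,  3,  0, -1, -1]
  [ 0,  0,  2, -1, -1]
  [-1, -1, -1,  3,  0]
  [ 0, -1, -1,  0,  2]
Characteristic polynomial: det(λI − L) = λ(λ² − 5λ + 5)(λ² − 7λ + 11).
Roots: λ = 0; (λ² − 5λ + 5) = 0 ⇒ λ = (5 ± √5)/2 ≈ 1.382, 3.618; (λ² − 7λ + 11) = 0 ⇒ λ = (7 ± √5)/2 ≈ 2.382, 4.618.
(Check: the roots sum (with multiplicity) to 12, matching trace L = Σdeg = 2·6 = 12.)
Laplacian eigenvalues: [0.0, 1.382, 2.382, 3.618, 4.618]. Largest eigenvalue (spectral radius) = 4.618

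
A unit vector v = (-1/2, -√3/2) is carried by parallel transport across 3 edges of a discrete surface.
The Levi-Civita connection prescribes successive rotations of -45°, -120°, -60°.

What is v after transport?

Total rotation: (-45°) + (-120°) + (-60°) = -225° ≡ 135° (mod 360°). Final vector: (0.9659, 0.2588)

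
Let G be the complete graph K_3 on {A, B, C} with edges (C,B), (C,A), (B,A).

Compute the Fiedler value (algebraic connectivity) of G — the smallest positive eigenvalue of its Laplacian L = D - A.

For the complete graph K_n, L = nI − J (J = all-ones matrix). J has eigenvalues n (once, eigenvector 𝟙) and 0 (multiplicity n−1), so L has eigenvalues 0 (once) and n (multiplicity n−1). Here n = 3: eigenvalue 0 once and 3 with multiplicity 2.
Laplacian eigenvalues: [0.0, 3.0, 3.0]. Algebraic connectivity (smallest non-zero eigenvalue) = 3.0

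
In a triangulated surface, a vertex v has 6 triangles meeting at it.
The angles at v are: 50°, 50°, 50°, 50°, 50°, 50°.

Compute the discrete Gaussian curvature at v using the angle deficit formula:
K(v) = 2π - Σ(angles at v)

Sum of angles = 300°. K = 360° - 300° = 60°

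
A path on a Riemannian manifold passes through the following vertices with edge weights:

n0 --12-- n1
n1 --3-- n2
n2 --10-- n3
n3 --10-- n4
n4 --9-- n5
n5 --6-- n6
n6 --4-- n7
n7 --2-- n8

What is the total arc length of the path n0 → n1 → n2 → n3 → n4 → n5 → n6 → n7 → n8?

Arc length = 12 + 3 + 10 + 10 + 9 + 6 + 4 + 2 = 56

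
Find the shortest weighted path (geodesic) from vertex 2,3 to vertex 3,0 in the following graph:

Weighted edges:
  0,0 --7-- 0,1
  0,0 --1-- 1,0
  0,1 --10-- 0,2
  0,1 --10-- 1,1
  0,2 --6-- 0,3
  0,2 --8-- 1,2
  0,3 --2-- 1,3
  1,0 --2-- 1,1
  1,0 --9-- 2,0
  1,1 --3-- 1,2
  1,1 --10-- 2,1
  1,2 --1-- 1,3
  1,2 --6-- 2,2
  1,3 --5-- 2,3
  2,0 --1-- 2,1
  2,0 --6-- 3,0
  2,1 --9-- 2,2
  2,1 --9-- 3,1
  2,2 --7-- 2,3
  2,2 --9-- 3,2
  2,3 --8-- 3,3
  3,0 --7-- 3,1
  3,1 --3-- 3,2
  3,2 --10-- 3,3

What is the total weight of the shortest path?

Shortest path: 2,3 → 2,2 → 2,1 → 2,0 → 3,0, total weight = 23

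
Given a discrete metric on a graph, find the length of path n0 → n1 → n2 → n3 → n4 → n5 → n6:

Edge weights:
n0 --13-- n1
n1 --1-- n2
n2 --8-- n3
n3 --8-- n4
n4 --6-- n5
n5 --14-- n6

Arc length = 13 + 1 + 8 + 8 + 6 + 14 = 50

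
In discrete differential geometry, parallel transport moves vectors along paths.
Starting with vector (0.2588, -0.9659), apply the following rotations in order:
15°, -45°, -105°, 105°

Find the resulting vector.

Total rotation: 15° + (-45°) + (-105°) + 105° = -30°. Final vector: (-0.2588, -0.9659)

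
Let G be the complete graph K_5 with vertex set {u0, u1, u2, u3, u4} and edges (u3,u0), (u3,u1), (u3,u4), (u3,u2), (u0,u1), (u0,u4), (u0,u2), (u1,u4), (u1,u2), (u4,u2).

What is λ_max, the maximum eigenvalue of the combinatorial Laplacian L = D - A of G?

For the complete graph K_n, L = nI − J (J = all-ones matrix). J has eigenvalues n (once, eigenvector 𝟙) and 0 (multiplicity n−1), so L has eigenvalues 0 (once) and n (multiplicity n−1). Here n = 5: eigenvalue 0 once and 5 with multiplicity 4.
Laplacian eigenvalues: [0.0, 5.0, 5.0, 5.0, 5.0]. Largest eigenvalue (spectral radius) = 5.0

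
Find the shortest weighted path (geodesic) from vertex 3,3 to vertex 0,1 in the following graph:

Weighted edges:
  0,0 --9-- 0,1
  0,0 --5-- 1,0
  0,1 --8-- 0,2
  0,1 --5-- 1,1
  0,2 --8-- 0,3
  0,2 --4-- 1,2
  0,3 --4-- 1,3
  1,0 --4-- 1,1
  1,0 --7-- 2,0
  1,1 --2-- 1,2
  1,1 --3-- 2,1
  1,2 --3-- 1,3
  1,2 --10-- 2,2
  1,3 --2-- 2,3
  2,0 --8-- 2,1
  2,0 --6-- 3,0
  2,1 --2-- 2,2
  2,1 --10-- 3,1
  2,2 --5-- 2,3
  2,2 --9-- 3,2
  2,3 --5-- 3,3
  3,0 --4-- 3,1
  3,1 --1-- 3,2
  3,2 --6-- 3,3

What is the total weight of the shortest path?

Shortest path: 3,3 → 2,3 → 1,3 → 1,2 → 1,1 → 0,1, total weight = 17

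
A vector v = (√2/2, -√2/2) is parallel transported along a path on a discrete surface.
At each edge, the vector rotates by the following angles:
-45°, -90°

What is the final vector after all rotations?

Total rotation: (-45°) + (-90°) = -135°. Final vector: (-1, 0)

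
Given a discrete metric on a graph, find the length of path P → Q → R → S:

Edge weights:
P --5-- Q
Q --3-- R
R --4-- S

Arc length = 5 + 3 + 4 = 12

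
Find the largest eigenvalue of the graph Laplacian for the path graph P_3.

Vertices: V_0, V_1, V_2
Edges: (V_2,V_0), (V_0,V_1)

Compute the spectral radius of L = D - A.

The path graph P_n has Laplacian eigenvalues λ_k = 2 − 2cos(kπ/n), k = 0, 1, …, n−1. Here n = 3:
k=0: 2 − 2cos(0) = 0.0; k=1: 2 − 2cos(π/3) = 1.0; k=2: 2 − 2cos(2π/3) = 3.0.
Laplacian eigenvalues: [0.0, 1.0, 3.0]. Largest eigenvalue (spectral radius) = 3.0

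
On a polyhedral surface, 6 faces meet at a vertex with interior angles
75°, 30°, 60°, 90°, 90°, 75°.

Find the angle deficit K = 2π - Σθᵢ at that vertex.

Sum of angles = 420°. K = 360° - 420° = -60° = -π/3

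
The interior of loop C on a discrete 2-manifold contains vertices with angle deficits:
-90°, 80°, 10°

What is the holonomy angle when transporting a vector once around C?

Holonomy = total enclosed curvature = (-90°) + 80° + 10° = 0°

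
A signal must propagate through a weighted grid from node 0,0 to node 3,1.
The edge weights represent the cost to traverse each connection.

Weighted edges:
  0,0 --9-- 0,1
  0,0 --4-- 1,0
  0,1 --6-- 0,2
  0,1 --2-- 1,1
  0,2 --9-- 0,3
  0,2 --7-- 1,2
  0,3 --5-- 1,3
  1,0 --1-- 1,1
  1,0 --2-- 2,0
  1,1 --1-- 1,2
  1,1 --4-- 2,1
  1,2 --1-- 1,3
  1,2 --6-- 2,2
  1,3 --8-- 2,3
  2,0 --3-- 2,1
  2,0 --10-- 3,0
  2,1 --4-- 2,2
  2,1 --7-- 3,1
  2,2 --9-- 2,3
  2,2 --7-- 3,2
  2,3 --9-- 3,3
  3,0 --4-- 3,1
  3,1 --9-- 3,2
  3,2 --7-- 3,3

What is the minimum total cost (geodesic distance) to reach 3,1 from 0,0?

Shortest path: 0,0 → 1,0 → 1,1 → 2,1 → 3,1, total weight = 16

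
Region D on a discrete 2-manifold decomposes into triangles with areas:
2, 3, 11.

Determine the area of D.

2 + 3 + 11 = 16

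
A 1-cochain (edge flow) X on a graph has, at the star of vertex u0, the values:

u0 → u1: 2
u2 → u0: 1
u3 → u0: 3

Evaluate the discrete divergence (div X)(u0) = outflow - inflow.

Divergence = sum of outgoing flows = 2 + (-1) + (-3) = -2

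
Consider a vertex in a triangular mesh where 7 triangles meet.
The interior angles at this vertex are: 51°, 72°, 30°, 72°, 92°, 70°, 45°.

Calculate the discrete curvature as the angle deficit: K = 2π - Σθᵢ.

Sum of angles = 432°. K = 360° - 432° = -72° = -2π/5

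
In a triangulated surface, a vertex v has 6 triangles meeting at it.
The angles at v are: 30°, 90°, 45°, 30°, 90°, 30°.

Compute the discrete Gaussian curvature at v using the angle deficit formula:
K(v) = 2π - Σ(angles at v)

Sum of angles = 315°. K = 360° - 315° = 45°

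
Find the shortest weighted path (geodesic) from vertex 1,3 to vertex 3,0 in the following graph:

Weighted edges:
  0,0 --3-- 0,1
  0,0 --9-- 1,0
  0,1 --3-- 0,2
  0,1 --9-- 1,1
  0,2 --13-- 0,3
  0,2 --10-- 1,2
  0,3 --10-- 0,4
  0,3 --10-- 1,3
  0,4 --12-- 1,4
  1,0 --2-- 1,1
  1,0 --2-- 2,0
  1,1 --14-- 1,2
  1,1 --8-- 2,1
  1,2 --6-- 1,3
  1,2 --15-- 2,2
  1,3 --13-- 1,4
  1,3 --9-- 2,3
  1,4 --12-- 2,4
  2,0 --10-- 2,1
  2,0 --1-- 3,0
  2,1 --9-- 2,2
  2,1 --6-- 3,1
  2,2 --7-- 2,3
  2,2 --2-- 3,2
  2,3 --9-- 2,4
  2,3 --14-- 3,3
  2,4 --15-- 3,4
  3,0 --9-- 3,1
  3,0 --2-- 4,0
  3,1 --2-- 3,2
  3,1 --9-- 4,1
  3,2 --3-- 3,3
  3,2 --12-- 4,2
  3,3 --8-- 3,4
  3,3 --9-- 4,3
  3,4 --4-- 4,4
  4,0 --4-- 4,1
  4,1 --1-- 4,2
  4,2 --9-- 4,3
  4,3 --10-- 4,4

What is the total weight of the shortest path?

Shortest path: 1,3 → 1,2 → 1,1 → 1,0 → 2,0 → 3,0, total weight = 25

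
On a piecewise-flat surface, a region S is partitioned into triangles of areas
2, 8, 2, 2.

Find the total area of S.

2 + 8 + 2 + 2 = 14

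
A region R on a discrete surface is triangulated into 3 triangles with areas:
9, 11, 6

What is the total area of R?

9 + 11 + 6 = 26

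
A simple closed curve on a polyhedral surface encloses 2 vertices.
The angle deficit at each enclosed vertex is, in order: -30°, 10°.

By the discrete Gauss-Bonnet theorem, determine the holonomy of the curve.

Holonomy = total enclosed curvature = (-30°) + 10° = -20°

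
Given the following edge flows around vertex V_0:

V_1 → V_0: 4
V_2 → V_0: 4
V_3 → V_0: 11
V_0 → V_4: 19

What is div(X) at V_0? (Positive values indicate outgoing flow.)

Divergence = sum of outgoing flows = (-4) + (-4) + (-11) + 19 = 0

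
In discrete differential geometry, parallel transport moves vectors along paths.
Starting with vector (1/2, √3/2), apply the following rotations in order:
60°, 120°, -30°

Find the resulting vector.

Total rotation: 60° + 120° + (-30°) = 150°. Final vector: (-0.8660, -0.5000)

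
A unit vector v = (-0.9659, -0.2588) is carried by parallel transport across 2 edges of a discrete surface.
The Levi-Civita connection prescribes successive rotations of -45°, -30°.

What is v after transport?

Total rotation: (-45°) + (-30°) = -75°. Final vector: (-0.5000, 0.8660)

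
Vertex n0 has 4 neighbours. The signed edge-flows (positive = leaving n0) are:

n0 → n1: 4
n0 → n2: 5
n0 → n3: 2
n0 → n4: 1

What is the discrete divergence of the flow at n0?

Divergence = sum of outgoing flows = 4 + 5 + 2 + 1 = 12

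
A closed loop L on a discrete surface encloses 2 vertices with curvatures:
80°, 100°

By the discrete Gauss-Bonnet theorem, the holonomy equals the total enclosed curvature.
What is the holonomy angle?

Holonomy = total enclosed curvature = 80° + 100° = 180°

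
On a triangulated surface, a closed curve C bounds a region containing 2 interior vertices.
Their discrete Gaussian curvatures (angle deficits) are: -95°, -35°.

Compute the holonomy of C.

Holonomy = total enclosed curvature = (-95°) + (-35°) = -130°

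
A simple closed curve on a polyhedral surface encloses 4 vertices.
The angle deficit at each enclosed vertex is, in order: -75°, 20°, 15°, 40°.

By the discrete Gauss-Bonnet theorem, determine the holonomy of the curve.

Holonomy = total enclosed curvature = (-75°) + 20° + 15° + 40° = 0°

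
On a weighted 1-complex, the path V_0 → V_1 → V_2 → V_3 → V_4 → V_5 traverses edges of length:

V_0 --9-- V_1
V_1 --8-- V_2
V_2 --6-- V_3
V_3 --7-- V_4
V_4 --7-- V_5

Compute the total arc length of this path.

Arc length = 9 + 8 + 6 + 7 + 7 = 37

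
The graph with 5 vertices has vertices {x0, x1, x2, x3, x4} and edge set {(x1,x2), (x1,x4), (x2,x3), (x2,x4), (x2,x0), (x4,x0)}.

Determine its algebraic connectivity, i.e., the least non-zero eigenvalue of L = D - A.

Degrees: deg(x0) = 2, deg(x1) = 2, deg(x2) = 4, deg(x3) = 1, deg(x4) = 3.
L = D − A with rows/columns ordered (x0, x1, x2, x3, x4):
  [ 2,  0, -1,  0, -1]
  [ 0,  2, -1,  0, -1]
  [-1, -1,  4, -1, -1]
  [ 0,  0, -1,  1,  0]
  [-1, -1, -1,  0,  3]
Characteristic polynomial: det(λI − L) = λ(λ − 1)(λ − 2)(λ − 4)(λ − 5).
Roots: λ = 0; (λ − 1) = 0 ⇒ λ = 1; (λ − 2) = 0 ⇒ λ = 2; (λ − 4) = 0 ⇒ λ = 4; (λ − 5) = 0 ⇒ λ = 5.
(Check: the roots sum (with multiplicity) to 12, matching trace L = Σdeg = 2·6 = 12.)
Laplacian eigenvalues: [0.0, 1.0, 2.0, 4.0, 5.0]. Algebraic connectivity (smallest non-zero eigenvalue) = 1.0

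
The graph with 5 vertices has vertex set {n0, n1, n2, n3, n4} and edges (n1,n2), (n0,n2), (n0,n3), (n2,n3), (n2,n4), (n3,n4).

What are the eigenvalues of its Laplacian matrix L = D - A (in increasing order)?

Degrees: deg(n0) = 2, deg(n1) = 1, deg(n2) = 4, deg(n3) = 3, deg(n4) = 2.
L = D − A with rows/columns ordered (n0, n1, n2, n3, n4):
  [ 2,  0, -1, -1,  0]
  [ 0,  1, -1,  0,  0]
  [-1, -1,  4, -1, -1]
  [-1,  0, -1,  3, -1]
  [ 0,  0, -1, -1,  2]
Characteristic polynomial: det(λI − L) = λ(λ − 1)(λ − 2)(λ − 4)(λ − 5).
Roots: λ = 0; (λ − 1) = 0 ⇒ λ = 1; (λ − 2) = 0 ⇒ λ = 2; (λ − 4) = 0 ⇒ λ = 4; (λ − 5) = 0 ⇒ λ = 5.
(Check: the roots sum (with multiplicity) to 12, matching trace L = Σdeg = 2·6 = 12.)
Laplacian eigenvalues (increasing order): [0.0, 1.0, 2.0, 4.0, 5.0]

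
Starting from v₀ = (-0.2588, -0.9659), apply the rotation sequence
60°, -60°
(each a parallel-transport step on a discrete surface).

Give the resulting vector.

Total rotation: 60° + (-60°) = 0°. Final vector: (-0.2588, -0.9659)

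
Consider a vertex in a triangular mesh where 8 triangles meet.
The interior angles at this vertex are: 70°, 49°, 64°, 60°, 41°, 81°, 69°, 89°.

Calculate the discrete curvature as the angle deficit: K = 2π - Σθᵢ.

Sum of angles = 523°. K = 360° - 523° = -163° = -163π/180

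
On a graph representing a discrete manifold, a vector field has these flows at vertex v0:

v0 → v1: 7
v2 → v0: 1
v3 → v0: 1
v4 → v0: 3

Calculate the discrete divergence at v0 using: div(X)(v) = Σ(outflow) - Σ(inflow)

Divergence = sum of outgoing flows = 7 + (-1) + (-1) + (-3) = 2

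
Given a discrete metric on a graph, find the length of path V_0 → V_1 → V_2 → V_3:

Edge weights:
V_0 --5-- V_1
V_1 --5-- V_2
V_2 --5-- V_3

Arc length = 5 + 5 + 5 = 15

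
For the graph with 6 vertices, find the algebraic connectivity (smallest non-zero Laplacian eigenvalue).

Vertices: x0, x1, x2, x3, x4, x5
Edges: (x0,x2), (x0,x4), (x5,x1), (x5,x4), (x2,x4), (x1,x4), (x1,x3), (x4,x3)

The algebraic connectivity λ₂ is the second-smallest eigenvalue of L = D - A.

Degrees: deg(x0) = 2, deg(x1) = 3, deg(x2) = 2, deg(x3) = 2, deg(x4) = 5, deg(x5) = 2.
L = D − A with rows/columns ordered (x0, x1, x2, x3, x4, x5):
  [ 2,  0, -1,  0, -1,  0]
  [ 0,  3,  0, -1, -1, -1]
  [-1,  0,  2,  0, -1,  0]
  [ 0, -1,  0,  2, -1,  0]
  [-1, -1, -1, -1,  5, -1]
  [ 0, -1,  0,  0, -1,  2]
Characteristic polynomial: det(λI − L) = λ(λ − 1)(λ − 2)(λ − 3)(λ − 4)(λ − 6).
Roots: λ = 0; (λ − 1) = 0 ⇒ λ = 1; (λ − 2) = 0 ⇒ λ = 2; (λ − 3) = 0 ⇒ λ = 3; (λ − 4) = 0 ⇒ λ = 4; (λ − 6) = 0 ⇒ λ = 6.
(Check: the roots sum (with multiplicity) to 16, matching trace L = Σdeg = 2·8 = 16.)
Laplacian eigenvalues: [0.0, 1.0, 2.0, 3.0, 4.0, 6.0]. Algebraic connectivity (smallest non-zero eigenvalue) = 1.0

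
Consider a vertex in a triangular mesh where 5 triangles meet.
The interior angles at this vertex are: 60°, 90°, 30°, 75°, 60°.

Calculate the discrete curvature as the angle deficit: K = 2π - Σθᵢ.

Sum of angles = 315°. K = 360° - 315° = 45°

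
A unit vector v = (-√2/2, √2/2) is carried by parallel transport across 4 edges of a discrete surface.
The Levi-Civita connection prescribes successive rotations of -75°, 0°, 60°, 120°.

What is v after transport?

Total rotation: (-75°) + 0° + 60° + 120° = 105°. Final vector: (-0.5000, -0.8660)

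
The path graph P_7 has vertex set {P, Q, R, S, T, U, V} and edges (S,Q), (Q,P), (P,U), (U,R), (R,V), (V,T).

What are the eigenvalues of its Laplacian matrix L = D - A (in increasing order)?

The path graph P_n has Laplacian eigenvalues λ_k = 2 − 2cos(kπ/n), k = 0, 1, …, n−1. Here n = 7:
k=0: 2 − 2cos(0) = 0.0; k=1: 2 − 2cos(π/7) = 0.1981; k=2: 2 − 2cos(2π/7) = 0.753; k=3: 2 − 2cos(3π/7) = 1.555; k=4: 2 − 2cos(4π/7) = 2.445; k=5: 2 − 2cos(5π/7) = 3.247; k=6: 2 − 2cos(6π/7) = 3.8019.
Laplacian eigenvalues (increasing order): [0.0, 0.1981, 0.753, 1.555, 2.445, 3.247, 3.8019]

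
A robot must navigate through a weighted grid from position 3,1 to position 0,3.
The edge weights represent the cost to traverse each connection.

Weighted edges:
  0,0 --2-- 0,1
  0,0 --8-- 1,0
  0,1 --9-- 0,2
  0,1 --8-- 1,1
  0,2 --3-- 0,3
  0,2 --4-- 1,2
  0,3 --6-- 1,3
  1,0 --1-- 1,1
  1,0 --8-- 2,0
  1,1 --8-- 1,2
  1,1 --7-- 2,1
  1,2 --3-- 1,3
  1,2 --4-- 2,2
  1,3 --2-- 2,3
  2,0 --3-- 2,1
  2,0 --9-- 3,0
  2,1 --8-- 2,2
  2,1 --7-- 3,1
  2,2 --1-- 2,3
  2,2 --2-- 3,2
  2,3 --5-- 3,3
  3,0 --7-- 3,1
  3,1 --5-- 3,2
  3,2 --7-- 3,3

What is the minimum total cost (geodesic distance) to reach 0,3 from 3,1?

Shortest path: 3,1 → 3,2 → 2,2 → 2,3 → 1,3 → 0,3, total weight = 16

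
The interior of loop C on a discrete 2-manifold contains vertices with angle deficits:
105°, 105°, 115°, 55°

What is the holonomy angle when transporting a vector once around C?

Holonomy = total enclosed curvature = 105° + 105° + 115° + 55° = 380°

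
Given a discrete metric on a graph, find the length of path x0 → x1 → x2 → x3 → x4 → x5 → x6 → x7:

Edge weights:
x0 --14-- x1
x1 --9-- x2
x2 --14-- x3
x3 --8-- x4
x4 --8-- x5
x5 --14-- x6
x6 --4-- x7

Arc length = 14 + 9 + 14 + 8 + 8 + 14 + 4 = 71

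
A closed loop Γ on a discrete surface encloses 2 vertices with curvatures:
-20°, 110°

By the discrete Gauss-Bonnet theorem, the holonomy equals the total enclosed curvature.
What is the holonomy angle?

Holonomy = total enclosed curvature = (-20°) + 110° = 90°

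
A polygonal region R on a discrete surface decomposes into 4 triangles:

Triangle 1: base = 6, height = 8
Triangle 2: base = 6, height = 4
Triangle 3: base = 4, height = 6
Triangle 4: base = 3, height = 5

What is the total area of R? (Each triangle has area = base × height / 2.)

(1/2)×6×8 + (1/2)×6×4 + (1/2)×4×6 + (1/2)×3×5 = 55.5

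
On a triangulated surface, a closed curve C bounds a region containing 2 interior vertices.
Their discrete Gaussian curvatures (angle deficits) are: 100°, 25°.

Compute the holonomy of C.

Holonomy = total enclosed curvature = 100° + 25° = 125°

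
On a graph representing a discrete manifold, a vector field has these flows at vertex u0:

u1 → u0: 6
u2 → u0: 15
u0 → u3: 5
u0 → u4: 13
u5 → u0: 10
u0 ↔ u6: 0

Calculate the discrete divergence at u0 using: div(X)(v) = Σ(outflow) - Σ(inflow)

Divergence = sum of outgoing flows = (-6) + (-15) + 5 + 13 + (-10) + 0 = -13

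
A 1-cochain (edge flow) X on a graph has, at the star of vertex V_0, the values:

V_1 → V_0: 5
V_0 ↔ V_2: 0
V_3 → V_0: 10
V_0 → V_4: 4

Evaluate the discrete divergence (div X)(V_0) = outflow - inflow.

Divergence = sum of outgoing flows = (-5) + 0 + (-10) + 4 = -11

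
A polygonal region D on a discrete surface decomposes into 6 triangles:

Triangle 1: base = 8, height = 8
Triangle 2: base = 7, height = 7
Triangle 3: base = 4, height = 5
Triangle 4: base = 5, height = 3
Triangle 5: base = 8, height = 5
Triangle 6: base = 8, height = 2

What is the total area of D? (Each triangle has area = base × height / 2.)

(1/2)×8×8 + (1/2)×7×7 + (1/2)×4×5 + (1/2)×5×3 + (1/2)×8×5 + (1/2)×8×2 = 102.0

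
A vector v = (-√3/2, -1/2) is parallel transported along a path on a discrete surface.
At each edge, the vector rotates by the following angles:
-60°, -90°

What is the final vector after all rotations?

Total rotation: (-60°) + (-90°) = -150°. Final vector: (0.5000, 0.8660)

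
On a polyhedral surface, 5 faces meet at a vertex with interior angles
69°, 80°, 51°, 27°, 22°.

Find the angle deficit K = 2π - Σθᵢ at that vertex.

Sum of angles = 249°. K = 360° - 249° = 111° = 37π/60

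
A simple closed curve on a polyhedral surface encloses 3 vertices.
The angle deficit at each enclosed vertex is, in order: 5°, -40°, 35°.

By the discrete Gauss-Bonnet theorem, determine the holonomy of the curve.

Holonomy = total enclosed curvature = 5° + (-40°) + 35° = 0°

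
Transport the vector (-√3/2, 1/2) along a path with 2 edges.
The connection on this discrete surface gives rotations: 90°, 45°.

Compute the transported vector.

Total rotation: 90° + 45° = 135°. Final vector: (0.2588, -0.9659)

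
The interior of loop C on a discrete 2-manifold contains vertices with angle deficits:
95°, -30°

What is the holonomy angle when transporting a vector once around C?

Holonomy = total enclosed curvature = 95° + (-30°) = 65°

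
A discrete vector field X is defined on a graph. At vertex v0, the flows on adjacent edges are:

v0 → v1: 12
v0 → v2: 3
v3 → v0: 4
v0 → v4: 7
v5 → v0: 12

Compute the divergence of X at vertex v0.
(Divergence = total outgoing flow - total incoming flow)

Divergence = sum of outgoing flows = 12 + 3 + (-4) + 7 + (-12) = 6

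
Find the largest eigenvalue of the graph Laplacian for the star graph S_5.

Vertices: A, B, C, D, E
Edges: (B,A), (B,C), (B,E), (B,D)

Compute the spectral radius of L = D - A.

The star S_5 is the complete bipartite graph K_{1,4} (one hub of degree 4, 4 leaves of degree 1). The Laplacian spectrum of K_{p,q} is 0, p (multiplicity q−1), q (multiplicity p−1), p+q. With p = 1, q = 4: 0 once, 1 with multiplicity 3, and 5 once. (Check: trace L = sum of degrees = 8 = 3·1 + 5.)
Laplacian eigenvalues: [0.0, 1.0, 1.0, 1.0, 5.0]. Largest eigenvalue (spectral radius) = 5.0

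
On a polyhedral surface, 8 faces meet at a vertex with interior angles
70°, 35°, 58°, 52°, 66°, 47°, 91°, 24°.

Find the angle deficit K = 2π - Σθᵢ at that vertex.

Sum of angles = 443°. K = 360° - 443° = -83° = -83π/180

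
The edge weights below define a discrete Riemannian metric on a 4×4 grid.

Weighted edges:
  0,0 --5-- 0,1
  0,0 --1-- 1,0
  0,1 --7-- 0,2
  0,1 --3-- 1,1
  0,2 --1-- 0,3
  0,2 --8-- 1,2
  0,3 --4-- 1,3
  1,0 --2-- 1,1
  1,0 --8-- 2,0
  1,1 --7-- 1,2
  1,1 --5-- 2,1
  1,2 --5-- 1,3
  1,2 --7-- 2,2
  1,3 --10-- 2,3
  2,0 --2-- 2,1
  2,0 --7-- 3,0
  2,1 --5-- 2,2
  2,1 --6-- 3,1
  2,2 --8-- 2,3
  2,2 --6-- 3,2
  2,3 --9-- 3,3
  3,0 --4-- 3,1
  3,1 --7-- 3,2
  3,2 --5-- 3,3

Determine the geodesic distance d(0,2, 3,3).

Shortest path: 0,2 → 0,3 → 1,3 → 2,3 → 3,3, total weight = 24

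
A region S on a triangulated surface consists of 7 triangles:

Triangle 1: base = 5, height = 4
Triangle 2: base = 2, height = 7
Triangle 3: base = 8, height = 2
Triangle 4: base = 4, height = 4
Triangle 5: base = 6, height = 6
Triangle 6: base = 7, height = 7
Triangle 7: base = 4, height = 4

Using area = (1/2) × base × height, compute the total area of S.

(1/2)×5×4 + (1/2)×2×7 + (1/2)×8×2 + (1/2)×4×4 + (1/2)×6×6 + (1/2)×7×7 + (1/2)×4×4 = 83.5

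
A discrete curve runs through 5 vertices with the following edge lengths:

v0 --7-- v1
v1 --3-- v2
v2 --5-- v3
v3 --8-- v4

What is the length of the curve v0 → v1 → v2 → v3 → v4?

Arc length = 7 + 3 + 5 + 8 = 23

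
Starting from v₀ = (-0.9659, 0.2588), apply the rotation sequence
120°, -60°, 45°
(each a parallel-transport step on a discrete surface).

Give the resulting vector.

Total rotation: 120° + (-60°) + 45° = 105°. Final vector: (0, -1)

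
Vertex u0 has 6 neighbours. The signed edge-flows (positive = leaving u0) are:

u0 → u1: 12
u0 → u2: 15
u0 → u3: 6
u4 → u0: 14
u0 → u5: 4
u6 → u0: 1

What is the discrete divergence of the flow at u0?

Divergence = sum of outgoing flows = 12 + 15 + 6 + (-14) + 4 + (-1) = 22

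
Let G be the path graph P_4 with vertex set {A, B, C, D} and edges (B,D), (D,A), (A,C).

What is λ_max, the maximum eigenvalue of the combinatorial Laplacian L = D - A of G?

The path graph P_n has Laplacian eigenvalues λ_k = 2 − 2cos(kπ/n), k = 0, 1, …, n−1. Here n = 4:
k=0: 2 − 2cos(0) = 0.0; k=1: 2 − 2cos(π/4) = 0.5858; k=2: 2 − 2cos(π/2) = 2.0; k=3: 2 − 2cos(3π/4) = 3.4142.
Laplacian eigenvalues: [0.0, 0.5858, 2.0, 3.4142]. Largest eigenvalue (spectral radius) = 3.4142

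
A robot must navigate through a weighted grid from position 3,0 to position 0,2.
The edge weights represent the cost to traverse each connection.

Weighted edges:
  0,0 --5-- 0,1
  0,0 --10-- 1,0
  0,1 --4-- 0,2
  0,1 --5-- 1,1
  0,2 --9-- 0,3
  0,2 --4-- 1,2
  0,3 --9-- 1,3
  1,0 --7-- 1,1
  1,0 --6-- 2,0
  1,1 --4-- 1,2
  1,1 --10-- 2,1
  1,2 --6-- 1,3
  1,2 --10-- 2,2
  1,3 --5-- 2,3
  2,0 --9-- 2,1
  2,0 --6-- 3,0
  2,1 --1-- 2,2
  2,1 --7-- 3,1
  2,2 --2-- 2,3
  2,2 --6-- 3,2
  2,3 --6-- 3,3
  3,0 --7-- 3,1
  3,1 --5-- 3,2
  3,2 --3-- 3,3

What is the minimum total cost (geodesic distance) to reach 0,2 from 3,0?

Shortest path: 3,0 → 2,0 → 1,0 → 1,1 → 1,2 → 0,2, total weight = 27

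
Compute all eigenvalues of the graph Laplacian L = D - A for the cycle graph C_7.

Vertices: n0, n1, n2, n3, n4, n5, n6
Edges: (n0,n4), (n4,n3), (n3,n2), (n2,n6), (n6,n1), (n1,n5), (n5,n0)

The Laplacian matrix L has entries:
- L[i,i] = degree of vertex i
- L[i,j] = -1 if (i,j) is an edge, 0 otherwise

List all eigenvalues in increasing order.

The cycle graph C_n has Laplacian eigenvalues λ_k = 2 − 2cos(2πk/n), k = 0, 1, …, n−1. Here n = 7:
k=0: 2 − 2cos(0) = 0.0; k=1: 2 − 2cos(2π/7) = 0.753; k=2: 2 − 2cos(4π/7) = 2.445; k=3: 2 − 2cos(6π/7) = 3.8019; k=4: 2 − 2cos(8π/7) = 3.8019; k=5: 2 − 2cos(10π/7) = 2.445; k=6: 2 − 2cos(12π/7) = 0.753.
Laplacian eigenvalues (increasing order): [0.0, 0.753, 0.753, 2.445, 2.445, 3.8019, 3.8019]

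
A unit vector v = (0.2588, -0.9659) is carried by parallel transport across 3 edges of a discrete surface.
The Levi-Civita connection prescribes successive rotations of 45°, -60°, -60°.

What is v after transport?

Total rotation: 45° + (-60°) + (-60°) = -75°. Final vector: (-0.8660, -0.5000)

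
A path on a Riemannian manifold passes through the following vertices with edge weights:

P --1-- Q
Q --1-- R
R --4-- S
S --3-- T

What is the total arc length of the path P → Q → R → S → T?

Arc length = 1 + 1 + 4 + 3 = 9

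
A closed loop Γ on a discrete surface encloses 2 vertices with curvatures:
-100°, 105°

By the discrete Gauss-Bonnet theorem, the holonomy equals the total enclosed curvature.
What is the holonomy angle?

Holonomy = total enclosed curvature = (-100°) + 105° = 5°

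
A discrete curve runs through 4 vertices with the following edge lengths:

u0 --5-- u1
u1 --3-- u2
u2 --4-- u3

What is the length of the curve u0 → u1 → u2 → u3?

Arc length = 5 + 3 + 4 = 12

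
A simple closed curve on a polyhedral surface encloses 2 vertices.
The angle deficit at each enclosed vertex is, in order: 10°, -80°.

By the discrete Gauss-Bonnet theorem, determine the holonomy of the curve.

Holonomy = total enclosed curvature = 10° + (-80°) = -70°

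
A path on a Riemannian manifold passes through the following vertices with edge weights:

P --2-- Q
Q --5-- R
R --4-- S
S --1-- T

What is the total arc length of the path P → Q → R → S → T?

Arc length = 2 + 5 + 4 + 1 = 12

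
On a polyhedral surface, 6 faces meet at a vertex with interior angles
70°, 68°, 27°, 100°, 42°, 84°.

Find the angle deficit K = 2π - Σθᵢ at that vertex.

Sum of angles = 391°. K = 360° - 391° = -31° = -31π/180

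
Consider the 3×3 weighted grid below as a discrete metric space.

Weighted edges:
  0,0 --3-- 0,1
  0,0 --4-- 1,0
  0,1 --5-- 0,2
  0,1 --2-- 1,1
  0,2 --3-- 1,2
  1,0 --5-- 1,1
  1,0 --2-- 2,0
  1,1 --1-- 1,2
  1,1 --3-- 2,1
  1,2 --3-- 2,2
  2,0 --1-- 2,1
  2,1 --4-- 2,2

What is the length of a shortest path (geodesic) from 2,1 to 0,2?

Shortest path: 2,1 → 1,1 → 1,2 → 0,2, total weight = 7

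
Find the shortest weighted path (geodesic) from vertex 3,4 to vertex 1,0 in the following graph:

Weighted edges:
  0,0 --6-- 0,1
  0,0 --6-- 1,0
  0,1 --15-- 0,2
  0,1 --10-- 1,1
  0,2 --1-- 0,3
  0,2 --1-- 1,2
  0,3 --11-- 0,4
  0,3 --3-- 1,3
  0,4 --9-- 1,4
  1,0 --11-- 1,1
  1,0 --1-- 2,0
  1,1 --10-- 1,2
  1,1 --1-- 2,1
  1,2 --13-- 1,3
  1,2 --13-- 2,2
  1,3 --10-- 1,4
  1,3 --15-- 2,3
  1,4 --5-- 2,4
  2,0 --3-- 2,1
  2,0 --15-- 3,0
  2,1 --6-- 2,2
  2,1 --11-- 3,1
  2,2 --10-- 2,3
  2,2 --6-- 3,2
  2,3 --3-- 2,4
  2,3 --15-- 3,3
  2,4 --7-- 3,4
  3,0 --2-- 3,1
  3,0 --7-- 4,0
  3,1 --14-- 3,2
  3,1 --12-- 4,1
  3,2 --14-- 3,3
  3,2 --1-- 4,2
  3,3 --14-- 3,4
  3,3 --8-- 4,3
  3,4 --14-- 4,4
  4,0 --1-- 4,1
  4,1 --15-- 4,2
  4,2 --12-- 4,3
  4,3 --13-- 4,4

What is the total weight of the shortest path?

Shortest path: 3,4 → 2,4 → 2,3 → 2,2 → 2,1 → 2,0 → 1,0, total weight = 30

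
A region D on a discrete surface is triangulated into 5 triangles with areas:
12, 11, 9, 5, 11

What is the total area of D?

12 + 11 + 9 + 5 + 11 = 48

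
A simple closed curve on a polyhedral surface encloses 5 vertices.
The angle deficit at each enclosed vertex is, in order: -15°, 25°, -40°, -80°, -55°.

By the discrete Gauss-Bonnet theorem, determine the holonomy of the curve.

Holonomy = total enclosed curvature = (-15°) + 25° + (-40°) + (-80°) + (-55°) = -165°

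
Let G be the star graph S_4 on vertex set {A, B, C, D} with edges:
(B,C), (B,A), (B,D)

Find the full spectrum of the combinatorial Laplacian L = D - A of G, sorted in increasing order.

The star S_4 is the complete bipartite graph K_{1,3} (one hub of degree 3, 3 leaves of degree 1). The Laplacian spectrum of K_{p,q} is 0, p (multiplicity q−1), q (multiplicity p−1), p+q. With p = 1, q = 3: 0 once, 1 with multiplicity 2, and 4 once. (Check: trace L = sum of degrees = 6 = 2·1 + 4.)
Laplacian eigenvalues (increasing order): [0.0, 1.0, 1.0, 4.0]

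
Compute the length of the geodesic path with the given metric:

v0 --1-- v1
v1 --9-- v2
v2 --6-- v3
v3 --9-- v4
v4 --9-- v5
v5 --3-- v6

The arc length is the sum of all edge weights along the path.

Arc length = 1 + 9 + 6 + 9 + 9 + 3 = 37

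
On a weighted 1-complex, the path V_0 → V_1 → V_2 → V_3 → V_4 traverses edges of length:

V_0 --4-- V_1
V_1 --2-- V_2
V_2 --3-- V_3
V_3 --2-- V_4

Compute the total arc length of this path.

Arc length = 4 + 2 + 3 + 2 = 11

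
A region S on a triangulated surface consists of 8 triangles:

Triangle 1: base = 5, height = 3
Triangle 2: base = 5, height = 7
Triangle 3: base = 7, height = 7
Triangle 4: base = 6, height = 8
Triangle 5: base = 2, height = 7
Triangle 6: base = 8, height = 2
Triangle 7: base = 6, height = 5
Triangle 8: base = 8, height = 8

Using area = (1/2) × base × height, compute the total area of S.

(1/2)×5×3 + (1/2)×5×7 + (1/2)×7×7 + (1/2)×6×8 + (1/2)×2×7 + (1/2)×8×2 + (1/2)×6×5 + (1/2)×8×8 = 135.5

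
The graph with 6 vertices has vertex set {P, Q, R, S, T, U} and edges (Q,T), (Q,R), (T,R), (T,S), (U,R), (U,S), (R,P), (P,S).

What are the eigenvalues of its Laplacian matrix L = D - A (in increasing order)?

Degrees: deg(P) = 2, deg(Q) = 2, deg(R) = 4, deg(S) = 3, deg(T) = 3, deg(U) = 2.
L = D − A with rows/columns ordered (P, Q, R, S, T, U):
  [ 2,  0, -1, -1,  0,  0]
  [ 0,  2, -1,  0, -1,  0]
  [-1, -1,  4,  0, -1, -1]
  [-1,  0,  0,  3, -1, -1]
  [ 0, -1, -1, -1,  3,  0]
  [ 0,  0, -1, -1,  0,  2]
Characteristic polynomial: det(λI − L) = λ(λ² − 7λ + 8)(λ − 2)(λ − 3)(λ − 4).
Roots: λ = 0; (λ² − 7λ + 8) = 0 ⇒ λ = (7 ± √17)/2 ≈ 1.4384, 5.5616; (λ − 2) = 0 ⇒ λ = 2; (λ − 3) = 0 ⇒ λ = 3; (λ − 4) = 0 ⇒ λ = 4.
(Check: the roots sum (with multiplicity) to 16, matching trace L = Σdeg = 2·8 = 16.)
Laplacian eigenvalues (increasing order): [0.0, 1.4384, 2.0, 3.0, 4.0, 5.5616]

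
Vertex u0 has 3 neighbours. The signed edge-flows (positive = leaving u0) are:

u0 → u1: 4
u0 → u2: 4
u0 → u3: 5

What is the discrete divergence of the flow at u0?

Divergence = sum of outgoing flows = 4 + 4 + 5 = 13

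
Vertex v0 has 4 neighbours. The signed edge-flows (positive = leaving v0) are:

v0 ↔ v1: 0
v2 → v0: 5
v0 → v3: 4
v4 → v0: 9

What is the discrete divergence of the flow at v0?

Divergence = sum of outgoing flows = 0 + (-5) + 4 + (-9) = -10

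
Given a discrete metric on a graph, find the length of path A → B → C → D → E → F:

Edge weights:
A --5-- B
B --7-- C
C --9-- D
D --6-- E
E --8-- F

Arc length = 5 + 7 + 9 + 6 + 8 = 35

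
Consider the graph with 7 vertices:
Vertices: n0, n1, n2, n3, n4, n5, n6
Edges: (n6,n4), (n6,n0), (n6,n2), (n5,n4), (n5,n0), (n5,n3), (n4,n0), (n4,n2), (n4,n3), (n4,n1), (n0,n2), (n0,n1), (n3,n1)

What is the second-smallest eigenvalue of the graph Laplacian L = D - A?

Degrees: deg(n0) = 5, deg(n1) = 3, deg(n2) = 3, deg(n3) = 3, deg(n4) = 6, deg(n5) = 3, deg(n6) = 3.
L = D − A with rows/columns ordered (n0, n1, n2, n3, n4, n5, n6):
  [ 5, -1, -1,  0, -1, -1, -1]
  [-1,  3,  0, -1, -1,  0,  0]
  [-1,  0,  3,  0, -1,  0, -1]
  [ 0, -1,  0,  3, -1, -1,  0]
  [-1, -1, -1, -1,  6, -1, -1]
  [-1,  0,  0, -1, -1,  3,  0]
  [-1,  0, -1,  0, -1,  0,  3]
Characteristic polynomial: det(λI − L) = λ(λ² − 8λ + 11)(λ − 3)(λ − 4)²(λ − 7).
Roots: λ = 0; (λ² − 8λ + 11) = 0 ⇒ λ = 4 ± √5 ≈ 1.7639, 6.2361; (λ − 3) = 0 ⇒ λ = 3; (λ − 4) = 0 ⇒ λ = 4 (multiplicity 2); (λ − 7) = 0 ⇒ λ = 7.
(Check: the roots sum (with multiplicity) to 26, matching trace L = Σdeg = 2·13 = 26.)
Laplacian eigenvalues: [0.0, 1.7639, 3.0, 4.0, 4.0, 6.2361, 7.0]. Algebraic connectivity (smallest non-zero eigenvalue) = 1.7639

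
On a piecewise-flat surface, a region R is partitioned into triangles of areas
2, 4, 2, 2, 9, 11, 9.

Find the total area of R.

2 + 4 + 2 + 2 + 9 + 11 + 9 = 39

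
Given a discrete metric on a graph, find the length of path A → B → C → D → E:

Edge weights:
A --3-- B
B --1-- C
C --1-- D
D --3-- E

Arc length = 3 + 1 + 1 + 3 = 8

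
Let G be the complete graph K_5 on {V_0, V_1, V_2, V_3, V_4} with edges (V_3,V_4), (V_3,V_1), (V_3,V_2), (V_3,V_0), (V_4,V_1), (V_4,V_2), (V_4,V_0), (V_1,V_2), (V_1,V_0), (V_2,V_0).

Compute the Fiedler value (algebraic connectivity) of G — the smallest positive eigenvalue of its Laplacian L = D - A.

For the complete graph K_n, L = nI − J (J = all-ones matrix). J has eigenvalues n (once, eigenvector 𝟙) and 0 (multiplicity n−1), so L has eigenvalues 0 (once) and n (multiplicity n−1). Here n = 5: eigenvalue 0 once and 5 with multiplicity 4.
Laplacian eigenvalues: [0.0, 5.0, 5.0, 5.0, 5.0]. Algebraic connectivity (smallest non-zero eigenvalue) = 5.0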